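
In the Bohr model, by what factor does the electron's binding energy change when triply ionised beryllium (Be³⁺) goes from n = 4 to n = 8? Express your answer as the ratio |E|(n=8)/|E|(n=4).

|E| ∝ Z^2 · n^-2; with Z fixed, |E| ∝ n^-2.
|E|(n=8)/|E|(n=4) = (8/4)^-2 = 1/4

1/4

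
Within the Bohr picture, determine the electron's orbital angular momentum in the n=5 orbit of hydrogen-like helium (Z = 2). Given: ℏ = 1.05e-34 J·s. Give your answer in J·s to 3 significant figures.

L_n = nℏ = 5 × 1.05e-34 = 5.25e-34 J·s

5.25e-34 J·s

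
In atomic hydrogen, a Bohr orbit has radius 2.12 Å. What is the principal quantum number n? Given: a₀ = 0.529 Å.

r_n = n²a₀/Z ⇒ n² = rZ/a₀ = 2.12 × 1 / 0.529 ≈ 4.01
n = 2

2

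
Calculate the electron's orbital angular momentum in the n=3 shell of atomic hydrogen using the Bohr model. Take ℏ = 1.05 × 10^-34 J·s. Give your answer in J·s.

L_n = nℏ = 3 × 1.05 × 10^-34 = 3.15 × 10^-34 J·s

3.15 × 10^-34 J·s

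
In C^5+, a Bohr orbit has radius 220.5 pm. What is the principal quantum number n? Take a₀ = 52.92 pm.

5

r_n = n²a₀/Z ⇒ n² = rZ/a₀ = 220.5 × 6 / 52.92 ≈ 25.00
n = 5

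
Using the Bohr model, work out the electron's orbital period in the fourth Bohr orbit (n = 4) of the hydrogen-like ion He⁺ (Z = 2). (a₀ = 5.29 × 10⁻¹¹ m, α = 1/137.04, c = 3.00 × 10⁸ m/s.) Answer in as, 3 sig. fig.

r = n²a₀/Z = 4²·5.29 × 10⁻¹¹/2 = 4.23 × 10⁻¹⁰ m
v = Zαc/n = 2·0.00730·3.00 × 10⁸/4 = 1.09 × 10⁶ m/s
T = 2πr/v = 2.43 × 10⁻¹⁵ s = 2430 as

2430 as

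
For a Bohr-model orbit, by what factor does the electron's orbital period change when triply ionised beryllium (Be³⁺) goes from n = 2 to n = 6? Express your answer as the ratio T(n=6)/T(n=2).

T ∝ Z^-2 · n^3; with Z fixed, T ∝ n^3.
T(n=6)/T(n=2) = (6/2)^3 = 27

27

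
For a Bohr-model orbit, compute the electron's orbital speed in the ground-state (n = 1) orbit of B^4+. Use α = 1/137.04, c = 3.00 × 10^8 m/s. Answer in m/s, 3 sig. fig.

1.09 × 10^7 m/s

v_n = Zαc/n = 5 × 0.00730 × 3.00 × 10^8 / 1
    = 1.09 × 10^7 m/s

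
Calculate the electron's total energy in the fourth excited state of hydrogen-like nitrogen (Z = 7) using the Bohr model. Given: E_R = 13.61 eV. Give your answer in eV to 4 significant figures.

-26.68 eV

E_n = −E_R·Z²/n² = −13.61 × 7²/5² = -26.68 eV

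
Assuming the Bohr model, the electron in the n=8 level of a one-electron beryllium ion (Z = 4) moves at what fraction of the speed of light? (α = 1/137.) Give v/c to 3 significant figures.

0.00365

v_n = Zαc/n, so v/c = Zα/n = 4 × 0.00730 / 8 = 0.00365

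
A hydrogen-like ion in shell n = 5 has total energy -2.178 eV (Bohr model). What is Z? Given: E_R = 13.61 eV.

2

E_n = −E_R Z²/n² ⇒ Z² = −E_n n²/E_R = 2.178 × 5² / 13.61 ≈ 4.00
Z = 2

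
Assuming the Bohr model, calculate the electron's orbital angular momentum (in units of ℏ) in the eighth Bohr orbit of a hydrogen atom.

L_n = nℏ, so L/ℏ = n = 8.

8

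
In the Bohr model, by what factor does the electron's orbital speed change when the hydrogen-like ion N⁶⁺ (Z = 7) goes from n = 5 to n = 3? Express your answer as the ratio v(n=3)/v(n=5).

v ∝ Z^1 · n^-1; with Z fixed, v ∝ n^-1.
v(n=3)/v(n=5) = (3/5)^-1 = 5/3

5/3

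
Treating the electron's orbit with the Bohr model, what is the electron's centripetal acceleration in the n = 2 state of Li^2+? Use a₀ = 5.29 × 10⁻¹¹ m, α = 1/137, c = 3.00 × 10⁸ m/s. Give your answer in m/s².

1.53 × 10²³ m/s²

r = n²a₀/Z = 7.05 × 10⁻¹¹ m, v = Zαc/n = 3.28 × 10⁶ m/s
a = v²/r = (3.28 × 10⁶)² / 7.05 × 10⁻¹¹ = 1.53 × 10²³ m/s²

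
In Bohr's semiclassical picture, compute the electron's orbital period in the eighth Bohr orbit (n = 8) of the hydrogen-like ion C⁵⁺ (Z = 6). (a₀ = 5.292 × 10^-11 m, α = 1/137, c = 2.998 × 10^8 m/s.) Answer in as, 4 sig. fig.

2161 as

r = n²a₀/Z = 8²·5.292 × 10^-11/6 = 5.645 × 10^-10 m
v = Zαc/n = 6·0.007299·2.998 × 10^8/8 = 1.641 × 10^6 m/s
T = 2πr/v = 2.161 × 10^-15 s = 2161 as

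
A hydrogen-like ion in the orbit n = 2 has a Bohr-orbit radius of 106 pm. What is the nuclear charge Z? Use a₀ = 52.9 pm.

r_n = n²a₀/Z ⇒ Z = n²a₀/r = 2² × 52.9 / 106 ≈ 2.00
Z = 2

2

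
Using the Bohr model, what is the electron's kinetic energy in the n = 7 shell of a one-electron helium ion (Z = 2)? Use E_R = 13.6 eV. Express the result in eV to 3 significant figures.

1.11 eV

For a Coulomb orbit the virial theorem gives K = −E_n.
E_n = −E_R·Z²/n², so K = E_R·Z²/n² = 13.6 × 2²/7² = 1.11 eV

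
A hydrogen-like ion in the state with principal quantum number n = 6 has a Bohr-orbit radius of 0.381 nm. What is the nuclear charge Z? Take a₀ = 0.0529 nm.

5

r_n = n²a₀/Z ⇒ Z = n²a₀/r = 6² × 0.0529 / 0.381 ≈ 5.00
Z = 5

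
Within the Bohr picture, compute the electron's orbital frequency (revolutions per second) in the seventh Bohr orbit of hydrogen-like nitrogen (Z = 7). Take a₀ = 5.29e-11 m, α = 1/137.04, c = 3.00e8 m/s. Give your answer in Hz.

r = n²a₀/Z = 3.70e-10 m, v = Zαc/n = 2.19e6 m/s
f = v/(2πr) = 9.41e14 Hz

9.41e14 Hz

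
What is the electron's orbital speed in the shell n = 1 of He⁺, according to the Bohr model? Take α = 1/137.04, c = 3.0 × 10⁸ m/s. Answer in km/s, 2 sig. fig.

v_n = Zαc/n = 2 × 0.0073 × 3.0 × 10⁸ / 1
    = 4400 km/s

4400 km/s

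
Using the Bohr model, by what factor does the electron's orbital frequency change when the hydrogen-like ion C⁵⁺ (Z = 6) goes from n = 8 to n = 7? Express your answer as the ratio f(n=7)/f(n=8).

f ∝ Z^2 · n^-3; with Z fixed, f ∝ n^-3.
f(n=7)/f(n=8) = (7/8)^-3 = 512/343

512/343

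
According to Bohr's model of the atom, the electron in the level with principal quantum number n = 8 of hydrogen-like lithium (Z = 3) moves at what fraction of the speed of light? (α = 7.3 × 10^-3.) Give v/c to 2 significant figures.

v_n = Zαc/n, so v/c = Zα/n = 3 × 0.0073 / 8 = 0.0027

0.0027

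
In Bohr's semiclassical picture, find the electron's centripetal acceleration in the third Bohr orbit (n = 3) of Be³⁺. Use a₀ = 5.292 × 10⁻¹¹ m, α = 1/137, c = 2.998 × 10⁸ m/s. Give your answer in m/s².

7.150 × 10²² m/s²

r = n²a₀/Z = 1.191 × 10⁻¹⁰ m, v = Zαc/n = 2.918 × 10⁶ m/s
a = v²/r = (2.918 × 10⁶)² / 1.191 × 10⁻¹⁰ = 7.150 × 10²² m/s²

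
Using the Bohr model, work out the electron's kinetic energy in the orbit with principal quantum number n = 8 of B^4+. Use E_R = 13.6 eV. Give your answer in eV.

5.31 eV

For a Coulomb orbit the virial theorem gives K = −E_n.
E_n = −E_R·Z²/n², so K = E_R·Z²/n² = 13.6 × 5²/8² = 5.31 eV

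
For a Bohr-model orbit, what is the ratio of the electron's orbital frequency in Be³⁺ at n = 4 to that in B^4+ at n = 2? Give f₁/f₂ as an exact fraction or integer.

f ∝ Z^2 · n^-3
f₁/f₂ = (4/5)^2 · (4/2)^-3 = 2/25

2/25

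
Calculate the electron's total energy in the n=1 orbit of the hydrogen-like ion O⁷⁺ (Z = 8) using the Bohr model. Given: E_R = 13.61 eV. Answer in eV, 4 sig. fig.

E_n = −E_R·Z²/n² = −13.61 × 8²/1² = -871.0 eV

-871.0 eV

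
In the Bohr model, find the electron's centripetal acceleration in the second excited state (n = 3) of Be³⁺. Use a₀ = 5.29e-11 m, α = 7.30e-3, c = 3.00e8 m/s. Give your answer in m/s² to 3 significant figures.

7.16e22 m/s²

r = n²a₀/Z = 1.19e-10 m, v = Zαc/n = 2.92e6 m/s
a = v²/r = (2.92e6)² / 1.19e-10 = 7.16e22 m/s²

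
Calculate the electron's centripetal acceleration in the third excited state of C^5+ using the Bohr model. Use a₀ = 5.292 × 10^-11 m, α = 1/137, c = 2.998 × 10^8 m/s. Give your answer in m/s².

r = n²a₀/Z = 1.411 × 10^-10 m, v = Zαc/n = 3.282 × 10^6 m/s
a = v²/r = (3.282 × 10^6)² / 1.411 × 10^-10 = 7.635 × 10^22 m/s²

7.635 × 10^22 m/s²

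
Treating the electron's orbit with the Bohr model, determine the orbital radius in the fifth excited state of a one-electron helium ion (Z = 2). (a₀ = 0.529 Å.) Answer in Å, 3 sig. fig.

9.52 Å

r_n = n²a₀/Z = 6² × 0.529 / 2
    = 36 × 0.529 / 2 = 9.52 Å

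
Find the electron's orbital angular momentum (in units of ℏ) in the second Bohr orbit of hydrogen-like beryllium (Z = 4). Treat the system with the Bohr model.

2

L_n = nℏ, so L/ℏ = n = 2.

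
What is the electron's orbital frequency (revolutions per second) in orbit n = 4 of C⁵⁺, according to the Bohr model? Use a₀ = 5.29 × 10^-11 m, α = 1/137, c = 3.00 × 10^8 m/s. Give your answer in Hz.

3.71 × 10^15 Hz

r = n²a₀/Z = 1.41 × 10^-10 m, v = Zαc/n = 3.28 × 10^6 m/s
f = v/(2πr) = 3.71 × 10^15 Hz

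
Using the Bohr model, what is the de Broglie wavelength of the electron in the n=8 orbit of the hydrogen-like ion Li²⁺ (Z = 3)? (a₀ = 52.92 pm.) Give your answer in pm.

The Bohr quantisation condition is nλ = 2πr_n.
r_n = n²a₀/Z = 1129 pm
λ = 2πr_n/n = 2π·1129/8 = 886.7 pm

886.7 pm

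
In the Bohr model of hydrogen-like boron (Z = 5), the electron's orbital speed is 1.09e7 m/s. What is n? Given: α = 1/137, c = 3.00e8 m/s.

v_n = Zαc/n ⇒ n = Zαc/v = 5 × 0.00730 × 3.00e8 / 1.09e7 ≈ 1.00
n = 1

1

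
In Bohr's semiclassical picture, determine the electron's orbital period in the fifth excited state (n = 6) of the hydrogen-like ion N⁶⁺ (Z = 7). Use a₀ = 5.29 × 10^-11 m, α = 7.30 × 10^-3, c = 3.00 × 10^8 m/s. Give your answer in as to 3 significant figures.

r = n²a₀/Z = 6²·5.29 × 10^-11/7 = 2.72 × 10^-10 m
v = Zαc/n = 7·0.00730·3.00 × 10^8/6 = 2.56 × 10^6 m/s
T = 2πr/v = 6.69 × 10^-16 s = 669 as

669 as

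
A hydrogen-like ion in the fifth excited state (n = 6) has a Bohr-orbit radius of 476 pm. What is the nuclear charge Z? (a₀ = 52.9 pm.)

4

r_n = n²a₀/Z ⇒ Z = n²a₀/r = 6² × 52.9 / 476 ≈ 4.00
Z = 4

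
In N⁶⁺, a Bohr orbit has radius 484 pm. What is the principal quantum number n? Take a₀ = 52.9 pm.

r_n = n²a₀/Z ⇒ n² = rZ/a₀ = 484 × 7 / 52.9 ≈ 64.05
n = 8

8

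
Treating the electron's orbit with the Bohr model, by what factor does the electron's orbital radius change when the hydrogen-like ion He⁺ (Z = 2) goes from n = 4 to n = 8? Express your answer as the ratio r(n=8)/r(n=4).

4

r ∝ Z^-1 · n^2; with Z fixed, r ∝ n^2.
r(n=8)/r(n=4) = (8/4)^2 = 4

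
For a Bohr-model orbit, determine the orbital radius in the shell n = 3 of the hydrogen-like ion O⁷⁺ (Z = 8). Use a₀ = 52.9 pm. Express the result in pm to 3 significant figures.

r_n = n²a₀/Z = 3² × 52.9 / 8
    = 9 × 52.9 / 8 = 59.5 pm

59.5 pm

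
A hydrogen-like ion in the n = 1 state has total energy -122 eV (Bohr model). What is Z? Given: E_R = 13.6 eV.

3

E_n = −E_R Z²/n² ⇒ Z² = −E_n n²/E_R = 122 × 1² / 13.6 ≈ 8.97
Z = 3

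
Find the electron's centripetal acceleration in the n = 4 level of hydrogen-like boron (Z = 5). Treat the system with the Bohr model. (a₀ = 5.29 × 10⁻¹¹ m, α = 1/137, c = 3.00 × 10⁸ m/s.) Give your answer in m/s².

4.43 × 10²² m/s²

r = n²a₀/Z = 1.69 × 10⁻¹⁰ m, v = Zαc/n = 2.74 × 10⁶ m/s
a = v²/r = (2.74 × 10⁶)² / 1.69 × 10⁻¹⁰ = 4.43 × 10²² m/s²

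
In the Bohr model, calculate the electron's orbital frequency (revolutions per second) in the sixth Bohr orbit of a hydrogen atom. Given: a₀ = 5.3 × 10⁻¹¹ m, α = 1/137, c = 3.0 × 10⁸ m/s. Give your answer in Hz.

r = n²a₀/Z = 1.9 × 10⁻⁹ m, v = Zαc/n = 3.6 × 10⁵ m/s
f = v/(2πr) = 3.0 × 10¹³ Hz

3.0 × 10¹³ Hz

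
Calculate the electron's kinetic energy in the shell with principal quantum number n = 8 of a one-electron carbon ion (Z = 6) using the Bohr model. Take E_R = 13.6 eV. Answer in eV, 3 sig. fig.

For a Coulomb orbit the virial theorem gives K = −E_n.
E_n = −E_R·Z²/n², so K = E_R·Z²/n² = 13.6 × 6²/8² = 7.65 eV

7.65 eV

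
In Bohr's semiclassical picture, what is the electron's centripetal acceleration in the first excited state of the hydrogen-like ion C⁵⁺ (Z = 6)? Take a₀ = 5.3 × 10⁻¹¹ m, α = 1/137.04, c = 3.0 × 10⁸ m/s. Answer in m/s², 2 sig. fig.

r = n²a₀/Z = 3.5 × 10⁻¹¹ m, v = Zαc/n = 6.6 × 10⁶ m/s
a = v²/r = (6.6 × 10⁶)² / 3.5 × 10⁻¹¹ = 1.2 × 10²⁴ m/s²

1.2 × 10²⁴ m/s²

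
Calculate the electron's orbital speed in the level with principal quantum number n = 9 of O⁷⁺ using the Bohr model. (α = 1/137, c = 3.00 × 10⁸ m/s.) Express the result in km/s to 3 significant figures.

v_n = Zαc/n = 8 × 0.00730 × 3.00 × 10⁸ / 9
    = 1950 km/s

1950 km/s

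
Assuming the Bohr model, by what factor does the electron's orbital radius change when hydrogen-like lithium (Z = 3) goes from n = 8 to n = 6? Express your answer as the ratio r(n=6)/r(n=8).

r ∝ Z^-1 · n^2; with Z fixed, r ∝ n^2.
r(n=6)/r(n=8) = (6/8)^2 = 9/16

9/16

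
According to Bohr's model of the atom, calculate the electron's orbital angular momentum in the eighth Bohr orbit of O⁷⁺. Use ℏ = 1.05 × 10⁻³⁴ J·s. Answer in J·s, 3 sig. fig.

8.40 × 10⁻³⁴ J·s

L_n = nℏ = 8 × 1.05 × 10⁻³⁴ = 8.40 × 10⁻³⁴ J·s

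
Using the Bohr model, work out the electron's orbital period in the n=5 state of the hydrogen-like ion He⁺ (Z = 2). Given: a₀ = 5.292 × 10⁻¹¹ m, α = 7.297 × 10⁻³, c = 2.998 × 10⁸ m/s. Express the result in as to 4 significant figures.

r = n²a₀/Z = 5²·5.292 × 10⁻¹¹/2 = 6.615 × 10⁻¹⁰ m
v = Zαc/n = 2·0.007297·2.998 × 10⁸/5 = 8.751 × 10⁵ m/s
T = 2πr/v = 4.750 × 10⁻¹⁵ s = 4750 as

4750 as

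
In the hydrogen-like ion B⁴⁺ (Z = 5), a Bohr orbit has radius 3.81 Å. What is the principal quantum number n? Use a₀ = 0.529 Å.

6

r_n = n²a₀/Z ⇒ n² = rZ/a₀ = 3.81 × 5 / 0.529 ≈ 36.01
n = 6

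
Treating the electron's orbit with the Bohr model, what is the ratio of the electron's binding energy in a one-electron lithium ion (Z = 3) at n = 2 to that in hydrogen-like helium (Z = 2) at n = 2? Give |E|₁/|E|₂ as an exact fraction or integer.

9/4

|E| ∝ Z^2 · n^-2
|E|₁/|E|₂ = (3/2)^2 · (2/2)^-2 = 9/4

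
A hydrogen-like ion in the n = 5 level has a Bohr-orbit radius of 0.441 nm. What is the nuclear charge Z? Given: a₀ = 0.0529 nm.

3

r_n = n²a₀/Z ⇒ Z = n²a₀/r = 5² × 0.0529 / 0.441 ≈ 3.00
Z = 3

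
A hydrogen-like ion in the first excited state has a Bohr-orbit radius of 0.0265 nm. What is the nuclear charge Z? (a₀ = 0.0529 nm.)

8

r_n = n²a₀/Z ⇒ Z = n²a₀/r = 2² × 0.0529 / 0.0265 ≈ 7.98
Z = 8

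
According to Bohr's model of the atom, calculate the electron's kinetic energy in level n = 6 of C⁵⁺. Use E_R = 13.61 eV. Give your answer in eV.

For a Coulomb orbit the virial theorem gives K = −E_n.
E_n = −E_R·Z²/n², so K = E_R·Z²/n² = 13.61 × 6²/6² = 13.61 eV

13.61 eV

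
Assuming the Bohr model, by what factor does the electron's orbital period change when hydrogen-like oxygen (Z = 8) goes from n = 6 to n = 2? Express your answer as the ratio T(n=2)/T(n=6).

1/27

T ∝ Z^-2 · n^3; with Z fixed, T ∝ n^3.
T(n=2)/T(n=6) = (2/6)^3 = 1/27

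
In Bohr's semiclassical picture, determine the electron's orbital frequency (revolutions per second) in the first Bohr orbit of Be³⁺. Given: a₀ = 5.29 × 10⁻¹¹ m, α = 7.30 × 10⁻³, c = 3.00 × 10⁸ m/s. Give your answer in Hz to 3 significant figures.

r = n²a₀/Z = 1.32 × 10⁻¹¹ m, v = Zαc/n = 8.76 × 10⁶ m/s
f = v/(2πr) = 1.05 × 10¹⁷ Hz

1.05 × 10¹⁷ Hz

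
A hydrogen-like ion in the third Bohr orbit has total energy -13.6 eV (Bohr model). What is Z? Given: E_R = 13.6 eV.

3

E_n = −E_R Z²/n² ⇒ Z² = −E_n n²/E_R = 13.6 × 3² / 13.6 ≈ 9.00
Z = 3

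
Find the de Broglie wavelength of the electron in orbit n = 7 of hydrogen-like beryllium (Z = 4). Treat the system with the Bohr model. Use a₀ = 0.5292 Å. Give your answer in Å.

5.819 Å

The Bohr quantisation condition is nλ = 2πr_n.
r_n = n²a₀/Z = 6.483 Å
λ = 2πr_n/n = 2π·6.483/7 = 5.819 Å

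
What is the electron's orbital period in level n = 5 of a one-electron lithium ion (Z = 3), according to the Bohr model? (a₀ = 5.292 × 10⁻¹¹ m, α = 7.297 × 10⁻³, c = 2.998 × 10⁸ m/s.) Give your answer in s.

r = n²a₀/Z = 5²·5.292 × 10⁻¹¹/3 = 4.410 × 10⁻¹⁰ m
v = Zαc/n = 3·0.007297·2.998 × 10⁸/5 = 1.313 × 10⁶ m/s
T = 2πr/v = 2.111 × 10⁻¹⁵ s

2.111 × 10⁻¹⁵ s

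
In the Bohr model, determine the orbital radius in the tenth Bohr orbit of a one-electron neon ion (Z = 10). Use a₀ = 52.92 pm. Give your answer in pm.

r_n = n²a₀/Z = 10² × 52.92 / 10
    = 100 × 52.92 / 10 = 529.2 pm

529.2 pm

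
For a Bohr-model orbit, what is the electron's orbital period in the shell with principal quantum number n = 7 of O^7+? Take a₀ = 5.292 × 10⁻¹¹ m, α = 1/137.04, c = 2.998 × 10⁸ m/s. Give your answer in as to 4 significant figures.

814.6 as

r = n²a₀/Z = 7²·5.292 × 10⁻¹¹/8 = 3.241 × 10⁻¹⁰ m
v = Zαc/n = 8·0.007297·2.998 × 10⁸/7 = 2.500 × 10⁶ m/s
T = 2πr/v = 8.146 × 10⁻¹⁶ s = 814.6 as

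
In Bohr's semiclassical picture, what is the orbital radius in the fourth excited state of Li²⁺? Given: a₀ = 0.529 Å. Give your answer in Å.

4.41 Å

r_n = n²a₀/Z = 5² × 0.529 / 3
    = 25 × 0.529 / 3 = 4.41 Å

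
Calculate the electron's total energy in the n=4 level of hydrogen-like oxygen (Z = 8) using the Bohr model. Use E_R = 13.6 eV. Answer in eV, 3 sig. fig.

-54.4 eV

E_n = −E_R·Z²/n² = −13.6 × 8²/4² = -54.4 eV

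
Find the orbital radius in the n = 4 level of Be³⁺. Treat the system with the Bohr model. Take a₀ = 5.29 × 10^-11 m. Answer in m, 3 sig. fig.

2.12 × 10^-10 m

r_n = n²a₀/Z = 4² × 5.29 × 10^-11 / 4
    = 16 × 5.29 × 10^-11 / 4 = 2.12 × 10^-10 m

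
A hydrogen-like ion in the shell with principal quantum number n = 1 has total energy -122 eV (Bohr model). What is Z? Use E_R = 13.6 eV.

E_n = −E_R Z²/n² ⇒ Z² = −E_n n²/E_R = 122 × 1² / 13.6 ≈ 8.97
Z = 3

3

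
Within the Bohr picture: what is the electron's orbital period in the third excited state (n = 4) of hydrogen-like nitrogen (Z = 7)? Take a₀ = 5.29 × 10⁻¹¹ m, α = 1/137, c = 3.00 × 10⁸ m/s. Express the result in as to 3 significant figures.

198 as

r = n²a₀/Z = 4²·5.29 × 10⁻¹¹/7 = 1.21 × 10⁻¹⁰ m
v = Zαc/n = 7·0.00730·3.00 × 10⁸/4 = 3.83 × 10⁶ m/s
T = 2πr/v = 1.98 × 10⁻¹⁶ s = 198 as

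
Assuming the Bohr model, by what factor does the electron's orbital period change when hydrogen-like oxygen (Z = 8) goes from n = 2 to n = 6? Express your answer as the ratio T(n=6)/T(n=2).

T ∝ Z^-2 · n^3; with Z fixed, T ∝ n^3.
T(n=6)/T(n=2) = (6/2)^3 = 27

27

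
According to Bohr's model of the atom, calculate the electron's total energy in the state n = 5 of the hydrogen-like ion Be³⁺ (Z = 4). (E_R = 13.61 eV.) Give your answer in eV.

-8.710 eV

E_n = −E_R·Z²/n² = −13.61 × 4²/5² = -8.710 eV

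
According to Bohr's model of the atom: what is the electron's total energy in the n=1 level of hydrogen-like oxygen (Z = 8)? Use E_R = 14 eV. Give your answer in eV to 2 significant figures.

E_n = −E_R·Z²/n² = −14 × 8²/1² = -900 eV

-900 eV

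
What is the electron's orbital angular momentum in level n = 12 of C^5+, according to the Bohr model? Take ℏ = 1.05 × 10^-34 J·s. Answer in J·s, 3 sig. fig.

1.26 × 10^-33 J·s

L_n = nℏ = 12 × 1.05 × 10^-34 = 1.26 × 10^-33 J·s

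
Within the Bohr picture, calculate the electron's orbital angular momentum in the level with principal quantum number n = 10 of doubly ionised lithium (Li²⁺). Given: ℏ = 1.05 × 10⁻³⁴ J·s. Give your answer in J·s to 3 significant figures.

L_n = nℏ = 10 × 1.05 × 10⁻³⁴ = 1.05 × 10⁻³³ J·s

1.05 × 10⁻³³ J·s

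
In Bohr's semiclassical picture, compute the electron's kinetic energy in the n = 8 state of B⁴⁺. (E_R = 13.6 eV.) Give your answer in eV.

5.31 eV

For a Coulomb orbit the virial theorem gives K = −E_n.
E_n = −E_R·Z²/n², so K = E_R·Z²/n² = 13.6 × 5²/8² = 5.31 eV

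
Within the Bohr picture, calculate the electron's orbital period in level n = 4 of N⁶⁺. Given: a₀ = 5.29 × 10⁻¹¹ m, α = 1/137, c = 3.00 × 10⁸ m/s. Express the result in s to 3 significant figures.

r = n²a₀/Z = 4²·5.29 × 10⁻¹¹/7 = 1.21 × 10⁻¹⁰ m
v = Zαc/n = 7·0.00730·3.00 × 10⁸/4 = 3.83 × 10⁶ m/s
T = 2πr/v = 1.98 × 10⁻¹⁶ s

1.98 × 10⁻¹⁶ s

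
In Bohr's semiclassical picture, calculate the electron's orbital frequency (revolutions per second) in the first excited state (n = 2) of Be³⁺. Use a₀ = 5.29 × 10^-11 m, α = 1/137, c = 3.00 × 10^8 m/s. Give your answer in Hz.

r = n²a₀/Z = 5.29 × 10^-11 m, v = Zαc/n = 4.38 × 10^6 m/s
f = v/(2πr) = 1.32 × 10^16 Hz

1.32 × 10^16 Hz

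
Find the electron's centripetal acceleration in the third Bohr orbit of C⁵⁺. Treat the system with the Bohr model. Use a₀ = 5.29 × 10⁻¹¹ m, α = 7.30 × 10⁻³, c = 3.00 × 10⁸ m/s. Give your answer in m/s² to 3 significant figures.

2.42 × 10²³ m/s²

r = n²a₀/Z = 7.94 × 10⁻¹¹ m, v = Zαc/n = 4.38 × 10⁶ m/s
a = v²/r = (4.38 × 10⁶)² / 7.94 × 10⁻¹¹ = 2.42 × 10²³ m/s²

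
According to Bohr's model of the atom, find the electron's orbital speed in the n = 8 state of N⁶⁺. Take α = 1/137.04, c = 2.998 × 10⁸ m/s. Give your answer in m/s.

1.914 × 10⁶ m/s

v_n = Zαc/n = 7 × 0.007297 × 2.998 × 10⁸ / 8
    = 1.914 × 10⁶ m/s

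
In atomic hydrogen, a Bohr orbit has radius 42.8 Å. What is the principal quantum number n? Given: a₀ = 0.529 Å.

9

r_n = n²a₀/Z ⇒ n² = rZ/a₀ = 42.8 × 1 / 0.529 ≈ 80.91
n = 9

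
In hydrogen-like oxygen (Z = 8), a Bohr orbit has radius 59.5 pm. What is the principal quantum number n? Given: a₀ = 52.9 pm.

r_n = n²a₀/Z ⇒ n² = rZ/a₀ = 59.5 × 8 / 52.9 ≈ 9.00
n = 3

3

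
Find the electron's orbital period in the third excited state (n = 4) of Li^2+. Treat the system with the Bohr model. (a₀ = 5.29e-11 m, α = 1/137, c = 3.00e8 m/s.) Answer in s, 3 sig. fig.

1.08e-15 s

r = n²a₀/Z = 4²·5.29e-11/3 = 2.82e-10 m
v = Zαc/n = 3·0.00730·3.00e8/4 = 1.64e6 m/s
T = 2πr/v = 1.08e-15 s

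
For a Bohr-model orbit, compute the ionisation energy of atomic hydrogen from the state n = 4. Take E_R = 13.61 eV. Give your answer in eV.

E_n = −E_R·Z²/n² = −13.61 × 1²/4² eV = -0.8506 eV
Ionisation energy = −E_n = 0.8506 eV

0.8506 eV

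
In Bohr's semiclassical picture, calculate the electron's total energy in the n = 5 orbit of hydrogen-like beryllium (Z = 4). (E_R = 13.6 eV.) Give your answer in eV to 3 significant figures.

-8.70 eV

E_n = −E_R·Z²/n² = −13.6 × 4²/5² = -8.70 eV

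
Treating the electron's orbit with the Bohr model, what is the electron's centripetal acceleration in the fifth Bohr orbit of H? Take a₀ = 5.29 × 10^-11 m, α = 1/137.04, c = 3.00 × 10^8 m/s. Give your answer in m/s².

r = n²a₀/Z = 1.32 × 10^-9 m, v = Zαc/n = 4.38 × 10^5 m/s
a = v²/r = (4.38 × 10^5)² / 1.32 × 10^-9 = 1.45 × 10^20 m/s²

1.45 × 10^20 m/s²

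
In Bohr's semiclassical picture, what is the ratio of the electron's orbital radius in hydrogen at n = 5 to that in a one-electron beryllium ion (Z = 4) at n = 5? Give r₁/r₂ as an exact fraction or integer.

4

r ∝ Z^-1 · n^2
r₁/r₂ = (1/4)^-1 · (5/5)^2 = 4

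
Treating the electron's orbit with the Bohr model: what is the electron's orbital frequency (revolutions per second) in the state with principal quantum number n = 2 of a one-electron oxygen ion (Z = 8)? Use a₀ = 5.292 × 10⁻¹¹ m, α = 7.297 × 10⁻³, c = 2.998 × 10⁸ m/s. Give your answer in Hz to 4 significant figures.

5.263 × 10¹⁶ Hz

r = n²a₀/Z = 2.646 × 10⁻¹¹ m, v = Zαc/n = 8.751 × 10⁶ m/s
f = v/(2πr) = 5.263 × 10¹⁶ Hz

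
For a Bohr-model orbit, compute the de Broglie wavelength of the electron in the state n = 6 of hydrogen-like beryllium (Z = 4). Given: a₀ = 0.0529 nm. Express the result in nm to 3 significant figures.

The Bohr quantisation condition is nλ = 2πr_n.
r_n = n²a₀/Z = 0.476 nm
λ = 2πr_n/n = 2π·0.476/6 = 0.499 nm

0.499 nm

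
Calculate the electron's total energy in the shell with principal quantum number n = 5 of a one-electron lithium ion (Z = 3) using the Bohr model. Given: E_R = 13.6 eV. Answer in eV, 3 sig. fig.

E_n = −E_R·Z²/n² = −13.6 × 3²/5² = -4.90 eV

-4.90 eV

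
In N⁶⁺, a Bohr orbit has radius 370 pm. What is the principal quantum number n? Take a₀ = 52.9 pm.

7

r_n = n²a₀/Z ⇒ n² = rZ/a₀ = 370 × 7 / 52.9 ≈ 48.96
n = 7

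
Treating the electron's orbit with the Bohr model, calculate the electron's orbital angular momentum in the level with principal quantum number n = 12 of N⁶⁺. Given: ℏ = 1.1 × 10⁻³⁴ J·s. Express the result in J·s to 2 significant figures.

1.3 × 10⁻³³ J·s

L_n = nℏ = 12 × 1.1 × 10⁻³⁴ = 1.3 × 10⁻³³ J·s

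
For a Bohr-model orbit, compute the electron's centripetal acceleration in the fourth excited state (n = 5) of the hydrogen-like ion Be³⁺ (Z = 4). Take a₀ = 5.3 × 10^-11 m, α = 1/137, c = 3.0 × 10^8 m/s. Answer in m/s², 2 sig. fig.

9.3 × 10^21 m/s²

r = n²a₀/Z = 3.3 × 10^-10 m, v = Zαc/n = 1.8 × 10^6 m/s
a = v²/r = (1.8 × 10^6)² / 3.3 × 10^-10 = 9.3 × 10^21 m/s²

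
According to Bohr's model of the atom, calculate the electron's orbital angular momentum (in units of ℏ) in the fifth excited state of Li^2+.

6

L_n = nℏ, so L/ℏ = n = 6.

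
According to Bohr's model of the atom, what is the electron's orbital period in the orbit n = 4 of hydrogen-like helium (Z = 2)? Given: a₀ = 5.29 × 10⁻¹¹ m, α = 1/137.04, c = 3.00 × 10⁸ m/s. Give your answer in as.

2430 as

r = n²a₀/Z = 4²·5.29 × 10⁻¹¹/2 = 4.23 × 10⁻¹⁰ m
v = Zαc/n = 2·0.00730·3.00 × 10⁸/4 = 1.09 × 10⁶ m/s
T = 2πr/v = 2.43 × 10⁻¹⁵ s = 2430 as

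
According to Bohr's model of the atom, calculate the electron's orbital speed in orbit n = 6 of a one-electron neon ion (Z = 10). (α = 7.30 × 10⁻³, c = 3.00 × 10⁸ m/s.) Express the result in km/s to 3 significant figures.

3650 km/s

v_n = Zαc/n = 10 × 0.00730 × 3.00 × 10⁸ / 6
    = 3650 km/s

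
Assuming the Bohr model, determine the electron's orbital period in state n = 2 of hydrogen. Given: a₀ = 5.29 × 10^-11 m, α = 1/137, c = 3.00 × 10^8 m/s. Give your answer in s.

r = n²a₀/Z = 2²·5.29 × 10^-11/1 = 2.12 × 10^-10 m
v = Zαc/n = 1·0.00730·3.00 × 10^8/2 = 1.09 × 10^6 m/s
T = 2πr/v = 1.21 × 10^-15 s

1.21 × 10^-15 s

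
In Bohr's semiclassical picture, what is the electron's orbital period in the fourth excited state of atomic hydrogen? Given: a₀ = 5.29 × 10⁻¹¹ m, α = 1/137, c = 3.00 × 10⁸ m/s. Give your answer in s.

1.90 × 10⁻¹⁴ s

r = n²a₀/Z = 5²·5.29 × 10⁻¹¹/1 = 1.32 × 10⁻⁹ m
v = Zαc/n = 1·0.00730·3.00 × 10⁸/5 = 4.38 × 10⁵ m/s
T = 2πr/v = 1.90 × 10⁻¹⁴ s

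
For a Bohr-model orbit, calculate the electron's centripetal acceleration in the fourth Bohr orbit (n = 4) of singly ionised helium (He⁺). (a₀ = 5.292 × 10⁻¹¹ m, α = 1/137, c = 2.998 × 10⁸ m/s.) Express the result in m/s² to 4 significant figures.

2.828 × 10²¹ m/s²

r = n²a₀/Z = 4.234 × 10⁻¹⁰ m, v = Zαc/n = 1.094 × 10⁶ m/s
a = v²/r = (1.094 × 10⁶)² / 4.234 × 10⁻¹⁰ = 2.828 × 10²¹ m/s²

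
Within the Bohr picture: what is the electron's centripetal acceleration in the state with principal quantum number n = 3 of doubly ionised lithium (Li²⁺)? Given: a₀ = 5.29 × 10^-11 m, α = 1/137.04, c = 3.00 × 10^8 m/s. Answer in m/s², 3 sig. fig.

3.02 × 10^22 m/s²

r = n²a₀/Z = 1.59 × 10^-10 m, v = Zαc/n = 2.19 × 10^6 m/s
a = v²/r = (2.19 × 10^6)² / 1.59 × 10^-10 = 3.02 × 10^22 m/s²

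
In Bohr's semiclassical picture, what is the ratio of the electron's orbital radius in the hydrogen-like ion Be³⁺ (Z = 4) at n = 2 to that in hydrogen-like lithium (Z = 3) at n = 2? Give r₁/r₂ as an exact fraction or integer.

r ∝ Z^-1 · n^2
r₁/r₂ = (4/3)^-1 · (2/2)^2 = 3/4

3/4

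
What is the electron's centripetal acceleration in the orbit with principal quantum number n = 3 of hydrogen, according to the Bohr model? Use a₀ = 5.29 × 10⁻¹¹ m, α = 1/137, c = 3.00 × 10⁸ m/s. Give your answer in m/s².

1.12 × 10²¹ m/s²

r = n²a₀/Z = 4.76 × 10⁻¹⁰ m, v = Zαc/n = 7.30 × 10⁵ m/s
a = v²/r = (7.30 × 10⁵)² / 4.76 × 10⁻¹⁰ = 1.12 × 10²¹ m/s²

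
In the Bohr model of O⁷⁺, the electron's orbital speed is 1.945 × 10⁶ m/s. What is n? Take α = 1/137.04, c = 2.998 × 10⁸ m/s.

v_n = Zαc/n ⇒ n = Zαc/v = 8 × 0.007297 × 2.998 × 10⁸ / 1.945 × 10⁶ ≈ 9.00
n = 9

9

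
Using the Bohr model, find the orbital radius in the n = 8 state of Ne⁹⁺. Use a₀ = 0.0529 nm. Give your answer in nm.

0.339 nm

r_n = n²a₀/Z = 8² × 0.0529 / 10
    = 64 × 0.0529 / 10 = 0.339 nm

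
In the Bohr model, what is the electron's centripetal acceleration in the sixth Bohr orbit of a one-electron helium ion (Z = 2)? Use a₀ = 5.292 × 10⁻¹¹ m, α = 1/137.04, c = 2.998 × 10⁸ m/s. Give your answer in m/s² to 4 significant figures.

5.583 × 10²⁰ m/s²

r = n²a₀/Z = 9.526 × 10⁻¹⁰ m, v = Zαc/n = 7.292 × 10⁵ m/s
a = v²/r = (7.292 × 10⁵)² / 9.526 × 10⁻¹⁰ = 5.583 × 10²⁰ m/s²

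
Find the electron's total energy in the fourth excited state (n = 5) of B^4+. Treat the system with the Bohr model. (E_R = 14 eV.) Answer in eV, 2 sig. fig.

E_n = −E_R·Z²/n² = −14 × 5²/5² = -14 eV

-14 eV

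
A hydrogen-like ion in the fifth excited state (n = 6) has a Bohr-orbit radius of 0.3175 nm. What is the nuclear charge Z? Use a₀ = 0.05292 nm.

6

r_n = n²a₀/Z ⇒ Z = n²a₀/r = 6² × 0.05292 / 0.3175 ≈ 6.00
Z = 6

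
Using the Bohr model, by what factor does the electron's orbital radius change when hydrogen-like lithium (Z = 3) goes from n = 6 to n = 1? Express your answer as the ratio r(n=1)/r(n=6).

r ∝ Z^-1 · n^2; with Z fixed, r ∝ n^2.
r(n=1)/r(n=6) = (1/6)^2 = 1/36

1/36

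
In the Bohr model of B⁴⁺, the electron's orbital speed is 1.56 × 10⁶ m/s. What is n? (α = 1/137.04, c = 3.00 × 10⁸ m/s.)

7

v_n = Zαc/n ⇒ n = Zαc/v = 5 × 0.00730 × 3.00 × 10⁸ / 1.56 × 10⁶ ≈ 7.02
n = 7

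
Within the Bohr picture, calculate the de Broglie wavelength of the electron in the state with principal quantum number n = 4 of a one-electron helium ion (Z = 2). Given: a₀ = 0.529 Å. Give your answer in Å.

6.65 Å

The Bohr quantisation condition is nλ = 2πr_n.
r_n = n²a₀/Z = 4.23 Å
λ = 2πr_n/n = 2π·4.23/4 = 6.65 Å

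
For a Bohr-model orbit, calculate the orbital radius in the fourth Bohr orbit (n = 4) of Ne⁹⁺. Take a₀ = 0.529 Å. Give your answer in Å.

0.846 Å

r_n = n²a₀/Z = 4² × 0.529 / 10
    = 16 × 0.529 / 10 = 0.846 Å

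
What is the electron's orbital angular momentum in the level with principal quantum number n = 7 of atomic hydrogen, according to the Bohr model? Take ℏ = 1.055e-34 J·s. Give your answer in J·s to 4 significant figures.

7.385e-34 J·s

L_n = nℏ = 7 × 1.055e-34 = 7.385e-34 J·s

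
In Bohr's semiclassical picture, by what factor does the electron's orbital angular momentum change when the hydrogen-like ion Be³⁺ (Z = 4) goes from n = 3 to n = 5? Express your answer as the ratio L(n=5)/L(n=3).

5/3

L = nℏ depends only on n, so L ∝ n.
L(n=5)/L(n=3) = (5/3)^1 = 5/3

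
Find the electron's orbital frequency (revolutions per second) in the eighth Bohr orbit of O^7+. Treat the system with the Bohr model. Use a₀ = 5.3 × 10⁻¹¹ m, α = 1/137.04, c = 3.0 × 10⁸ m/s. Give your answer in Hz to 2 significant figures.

r = n²a₀/Z = 4.2 × 10⁻¹⁰ m, v = Zαc/n = 2.2 × 10⁶ m/s
f = v/(2πr) = 8.2 × 10¹⁴ Hz

8.2 × 10¹⁴ Hz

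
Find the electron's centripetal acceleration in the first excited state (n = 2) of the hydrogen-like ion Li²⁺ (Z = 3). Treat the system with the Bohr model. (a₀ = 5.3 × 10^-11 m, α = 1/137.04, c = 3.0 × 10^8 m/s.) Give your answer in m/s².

r = n²a₀/Z = 7.1 × 10^-11 m, v = Zαc/n = 3.3 × 10^6 m/s
a = v²/r = (3.3 × 10^6)² / 7.1 × 10^-11 = 1.5 × 10^23 m/s²

1.5 × 10^23 m/s²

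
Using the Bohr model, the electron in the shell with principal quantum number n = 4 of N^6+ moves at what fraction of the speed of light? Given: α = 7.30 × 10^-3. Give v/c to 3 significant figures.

v_n = Zαc/n, so v/c = Zα/n = 7 × 0.00730 / 4 = 0.0128

0.0128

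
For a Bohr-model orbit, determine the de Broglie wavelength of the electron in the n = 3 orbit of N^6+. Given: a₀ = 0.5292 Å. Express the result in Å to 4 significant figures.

1.425 Å

The Bohr quantisation condition is nλ = 2πr_n.
r_n = n²a₀/Z = 0.6804 Å
λ = 2πr_n/n = 2π·0.6804/3 = 1.425 Å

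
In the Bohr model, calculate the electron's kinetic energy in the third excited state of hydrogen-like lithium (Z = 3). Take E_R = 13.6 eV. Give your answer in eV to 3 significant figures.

7.65 eV

For a Coulomb orbit the virial theorem gives K = −E_n.
E_n = −E_R·Z²/n², so K = E_R·Z²/n² = 13.6 × 3²/4² = 7.65 eV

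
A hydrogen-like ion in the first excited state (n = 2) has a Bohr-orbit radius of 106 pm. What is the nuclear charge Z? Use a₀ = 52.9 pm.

2

r_n = n²a₀/Z ⇒ Z = n²a₀/r = 2² × 52.9 / 106 ≈ 2.00
Z = 2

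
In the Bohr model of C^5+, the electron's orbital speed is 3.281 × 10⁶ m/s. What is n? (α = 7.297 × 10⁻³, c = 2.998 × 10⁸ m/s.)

4

v_n = Zαc/n ⇒ n = Zαc/v = 6 × 0.007297 × 2.998 × 10⁸ / 3.281 × 10⁶ ≈ 4.00
n = 4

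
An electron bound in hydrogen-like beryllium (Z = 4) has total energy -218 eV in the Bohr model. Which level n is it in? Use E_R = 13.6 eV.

1

E_n = −E_R Z²/n² ⇒ n² = E_R Z²/(−E_n) = 13.6 × 4² / 218 ≈ 1.00
n = 1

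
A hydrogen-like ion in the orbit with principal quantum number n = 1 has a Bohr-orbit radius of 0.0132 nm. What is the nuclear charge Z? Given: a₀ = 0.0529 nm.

4

r_n = n²a₀/Z ⇒ Z = n²a₀/r = 1² × 0.0529 / 0.0132 ≈ 4.01
Z = 4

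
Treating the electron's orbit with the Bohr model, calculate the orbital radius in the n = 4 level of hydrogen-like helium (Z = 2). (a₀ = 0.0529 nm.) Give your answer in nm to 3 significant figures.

r_n = n²a₀/Z = 4² × 0.0529 / 2
    = 16 × 0.0529 / 2 = 0.423 nm

0.423 nm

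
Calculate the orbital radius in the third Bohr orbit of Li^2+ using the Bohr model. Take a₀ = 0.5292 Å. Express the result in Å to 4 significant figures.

r_n = n²a₀/Z = 3² × 0.5292 / 3
    = 9 × 0.5292 / 3 = 1.588 Å

1.588 Å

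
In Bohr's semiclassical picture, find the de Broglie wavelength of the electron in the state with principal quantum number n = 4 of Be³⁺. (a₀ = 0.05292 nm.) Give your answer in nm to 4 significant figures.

0.3325 nm

The Bohr quantisation condition is nλ = 2πr_n.
r_n = n²a₀/Z = 0.2117 nm
λ = 2πr_n/n = 2π·0.2117/4 = 0.3325 nm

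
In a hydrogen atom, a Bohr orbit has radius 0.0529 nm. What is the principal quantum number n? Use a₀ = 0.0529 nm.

r_n = n²a₀/Z ⇒ n² = rZ/a₀ = 0.0529 × 1 / 0.0529 ≈ 1.00
n = 1

1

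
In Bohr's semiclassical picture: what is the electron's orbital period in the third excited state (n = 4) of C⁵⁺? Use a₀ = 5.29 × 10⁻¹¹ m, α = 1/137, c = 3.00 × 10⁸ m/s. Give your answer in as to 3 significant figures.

r = n²a₀/Z = 4²·5.29 × 10⁻¹¹/6 = 1.41 × 10⁻¹⁰ m
v = Zαc/n = 6·0.00730·3.00 × 10⁸/4 = 3.28 × 10⁶ m/s
T = 2πr/v = 2.70 × 10⁻¹⁶ s = 270 as

270 as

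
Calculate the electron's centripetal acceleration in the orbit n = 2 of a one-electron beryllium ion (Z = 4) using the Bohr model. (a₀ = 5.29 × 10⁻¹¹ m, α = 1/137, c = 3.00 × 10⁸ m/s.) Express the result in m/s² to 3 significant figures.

3.63 × 10²³ m/s²

r = n²a₀/Z = 5.29 × 10⁻¹¹ m, v = Zαc/n = 4.38 × 10⁶ m/s
a = v²/r = (4.38 × 10⁶)² / 5.29 × 10⁻¹¹ = 3.63 × 10²³ m/s²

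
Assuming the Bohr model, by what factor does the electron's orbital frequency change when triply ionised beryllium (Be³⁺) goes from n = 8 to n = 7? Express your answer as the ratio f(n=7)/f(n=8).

512/343

f ∝ Z^2 · n^-3; with Z fixed, f ∝ n^-3.
f(n=7)/f(n=8) = (7/8)^-3 = 512/343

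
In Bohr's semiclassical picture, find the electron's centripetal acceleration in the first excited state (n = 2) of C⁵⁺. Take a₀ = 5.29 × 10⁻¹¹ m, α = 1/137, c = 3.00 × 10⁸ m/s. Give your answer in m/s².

1.22 × 10²⁴ m/s²

r = n²a₀/Z = 3.53 × 10⁻¹¹ m, v = Zαc/n = 6.57 × 10⁶ m/s
a = v²/r = (6.57 × 10⁶)² / 3.53 × 10⁻¹¹ = 1.22 × 10²⁴ m/s²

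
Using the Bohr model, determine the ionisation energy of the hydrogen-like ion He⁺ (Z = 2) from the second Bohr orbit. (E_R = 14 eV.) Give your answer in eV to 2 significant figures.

E_n = −E_R·Z²/n² = −14 × 2²/2² eV = -14 eV
Ionisation energy = −E_n = 14 eV

14 eV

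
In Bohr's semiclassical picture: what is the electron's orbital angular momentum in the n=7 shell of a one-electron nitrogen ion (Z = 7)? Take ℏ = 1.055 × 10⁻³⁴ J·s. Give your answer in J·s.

L_n = nℏ = 7 × 1.055 × 10⁻³⁴ = 7.385 × 10⁻³⁴ J·s

7.385 × 10⁻³⁴ J·s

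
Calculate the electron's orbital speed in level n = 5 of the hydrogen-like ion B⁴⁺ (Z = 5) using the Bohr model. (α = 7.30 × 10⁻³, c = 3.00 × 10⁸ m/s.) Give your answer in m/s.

2.19 × 10⁶ m/s

v_n = Zαc/n = 5 × 0.00730 × 3.00 × 10⁸ / 5
    = 2.19 × 10⁶ m/s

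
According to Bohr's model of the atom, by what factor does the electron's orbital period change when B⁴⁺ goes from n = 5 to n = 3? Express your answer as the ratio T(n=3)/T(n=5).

T ∝ Z^-2 · n^3; with Z fixed, T ∝ n^3.
T(n=3)/T(n=5) = (3/5)^3 = 27/125

27/125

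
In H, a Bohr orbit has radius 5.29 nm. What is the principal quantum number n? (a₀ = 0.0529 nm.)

10

r_n = n²a₀/Z ⇒ n² = rZ/a₀ = 5.29 × 1 / 0.0529 ≈ 100.00
n = 10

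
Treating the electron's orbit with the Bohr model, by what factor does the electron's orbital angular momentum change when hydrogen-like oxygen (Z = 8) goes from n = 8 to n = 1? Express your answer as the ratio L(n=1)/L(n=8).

1/8

L = nℏ depends only on n, so L ∝ n.
L(n=1)/L(n=8) = (1/8)^1 = 1/8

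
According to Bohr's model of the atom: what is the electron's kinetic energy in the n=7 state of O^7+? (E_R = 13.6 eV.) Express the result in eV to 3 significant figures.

17.8 eV

For a Coulomb orbit the virial theorem gives K = −E_n.
E_n = −E_R·Z²/n², so K = E_R·Z²/n² = 13.6 × 8²/7² = 17.8 eV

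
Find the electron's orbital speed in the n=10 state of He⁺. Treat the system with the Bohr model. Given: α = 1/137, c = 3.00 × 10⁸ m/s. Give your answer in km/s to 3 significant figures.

438 km/s

v_n = Zαc/n = 2 × 0.00730 × 3.00 × 10⁸ / 10
    = 438 km/s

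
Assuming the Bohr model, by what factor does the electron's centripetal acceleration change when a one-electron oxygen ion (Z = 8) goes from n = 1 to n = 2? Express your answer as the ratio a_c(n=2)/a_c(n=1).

a_c ∝ Z^3 · n^-4; with Z fixed, a_c ∝ n^-4.
a_c(n=2)/a_c(n=1) = (2/1)^-4 = 1/16

1/16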